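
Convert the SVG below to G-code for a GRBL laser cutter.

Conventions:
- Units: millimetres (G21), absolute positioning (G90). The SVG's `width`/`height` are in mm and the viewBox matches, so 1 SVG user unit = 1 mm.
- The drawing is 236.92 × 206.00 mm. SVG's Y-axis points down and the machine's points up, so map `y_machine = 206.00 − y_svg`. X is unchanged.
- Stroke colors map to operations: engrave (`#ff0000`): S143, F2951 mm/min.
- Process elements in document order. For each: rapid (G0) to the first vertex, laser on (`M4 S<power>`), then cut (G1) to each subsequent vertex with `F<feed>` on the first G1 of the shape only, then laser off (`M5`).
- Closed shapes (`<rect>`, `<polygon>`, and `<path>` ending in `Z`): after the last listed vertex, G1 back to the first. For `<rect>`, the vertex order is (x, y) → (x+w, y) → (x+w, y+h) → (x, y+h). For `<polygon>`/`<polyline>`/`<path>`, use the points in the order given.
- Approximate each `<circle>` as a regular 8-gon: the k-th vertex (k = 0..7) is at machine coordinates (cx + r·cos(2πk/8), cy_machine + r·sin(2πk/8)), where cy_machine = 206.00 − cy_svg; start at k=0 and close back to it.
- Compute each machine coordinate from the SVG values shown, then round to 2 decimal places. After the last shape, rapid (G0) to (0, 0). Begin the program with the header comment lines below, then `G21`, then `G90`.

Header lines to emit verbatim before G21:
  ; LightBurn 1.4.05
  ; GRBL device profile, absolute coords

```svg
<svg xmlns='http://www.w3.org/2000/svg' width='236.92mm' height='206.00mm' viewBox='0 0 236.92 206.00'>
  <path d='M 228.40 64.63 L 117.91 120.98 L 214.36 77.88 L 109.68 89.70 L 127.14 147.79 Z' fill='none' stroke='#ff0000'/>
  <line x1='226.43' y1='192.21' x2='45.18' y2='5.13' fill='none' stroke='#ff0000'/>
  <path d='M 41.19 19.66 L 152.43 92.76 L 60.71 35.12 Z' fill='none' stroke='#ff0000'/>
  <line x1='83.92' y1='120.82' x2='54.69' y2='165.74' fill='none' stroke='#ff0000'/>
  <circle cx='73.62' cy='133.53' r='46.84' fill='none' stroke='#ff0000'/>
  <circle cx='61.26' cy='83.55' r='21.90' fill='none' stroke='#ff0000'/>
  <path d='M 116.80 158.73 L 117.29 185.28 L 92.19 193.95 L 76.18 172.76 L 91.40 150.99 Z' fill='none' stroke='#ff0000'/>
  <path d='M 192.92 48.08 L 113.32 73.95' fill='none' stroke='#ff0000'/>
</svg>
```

1 u = 1 mm; y_m = 206.00 − y.

[1] `<path>` closed polygon, #ff0000→engrave S143 F2951: (228.40,141.37) → (117.91,85.02) → (214.36,128.12) → (109.68,116.30) → (127.14,58.21) → (228.40,141.37) (closed)

[2] `<line>` line segment, #ff0000→engrave S143 F2951: (226.43,13.79) → (45.18,200.87)

[3] `<path>` closed polygon, #ff0000→engrave S143 F2951: (41.19,186.34) → (152.43,113.24) → (60.71,170.88) → (41.19,186.34) (closed)

[4] `<line>` line segment, #ff0000→engrave S143 F2951: (83.92,85.18) → (54.69,40.26)

[5] `<circle>` circle, #ff0000→engrave S143 F2951: (120.46,72.47) → (106.74,105.59) → (73.62,119.31) → (40.50,105.59) → (26.78,72.47) → (40.50,39.35) → (73.62,25.63) → (106.74,39.35) → (120.46,72.47) (closed)

[6] `<circle>` circle, #ff0000→engrave S143 F2951: (83.16,122.45) → (76.75,137.94) → (61.26,144.35) → (45.77,137.94) → (39.36,122.45) → (45.77,106.96) → (61.26,100.55) → (76.75,106.96) → (83.16,122.45) (closed)

[7] `<path>` regular polygon, #ff0000→engrave S143 F2951: (116.80,47.27) → (117.29,20.72) → (92.19,12.05) → (76.18,33.24) → (91.40,55.01) → (116.80,47.27) (closed)

[8] `<path>` line segment, #ff0000→engrave S143 F2951: (192.92,157.92) → (113.32,132.05)

; LightBurn 1.4.05
; GRBL device profile, absolute coords
G21
G90
G0 X228.40 Y141.37
M4 S143
G1 X117.91 Y85.02 F2951
G1 X214.36 Y128.12
G1 X109.68 Y116.30
G1 X127.14 Y58.21
G1 X228.40 Y141.37
M5
G0 X226.43 Y13.79
M4 S143
G1 X45.18 Y200.87 F2951
M5
G0 X41.19 Y186.34
M4 S143
G1 X152.43 Y113.24 F2951
G1 X60.71 Y170.88
G1 X41.19 Y186.34
M5
G0 X83.92 Y85.18
M4 S143
G1 X54.69 Y40.26 F2951
M5
G0 X120.46 Y72.47
M4 S143
G1 X106.74 Y105.59 F2951
G1 X73.62 Y119.31
G1 X40.50 Y105.59
G1 X26.78 Y72.47
G1 X40.50 Y39.35
G1 X73.62 Y25.63
G1 X106.74 Y39.35
G1 X120.46 Y72.47
M5
G0 X83.16 Y122.45
M4 S143
G1 X76.75 Y137.94 F2951
G1 X61.26 Y144.35
G1 X45.77 Y137.94
G1 X39.36 Y122.45
G1 X45.77 Y106.96
G1 X61.26 Y100.55
G1 X76.75 Y106.96
G1 X83.16 Y122.45
M5
G0 X116.80 Y47.27
M4 S143
G1 X117.29 Y20.72 F2951
G1 X92.19 Y12.05
G1 X76.18 Y33.24
G1 X91.40 Y55.01
G1 X116.80 Y47.27
M5
G0 X192.92 Y157.92
M4 S143
G1 X113.32 Y132.05 F2951
M5
G0 X0.00 Y0.00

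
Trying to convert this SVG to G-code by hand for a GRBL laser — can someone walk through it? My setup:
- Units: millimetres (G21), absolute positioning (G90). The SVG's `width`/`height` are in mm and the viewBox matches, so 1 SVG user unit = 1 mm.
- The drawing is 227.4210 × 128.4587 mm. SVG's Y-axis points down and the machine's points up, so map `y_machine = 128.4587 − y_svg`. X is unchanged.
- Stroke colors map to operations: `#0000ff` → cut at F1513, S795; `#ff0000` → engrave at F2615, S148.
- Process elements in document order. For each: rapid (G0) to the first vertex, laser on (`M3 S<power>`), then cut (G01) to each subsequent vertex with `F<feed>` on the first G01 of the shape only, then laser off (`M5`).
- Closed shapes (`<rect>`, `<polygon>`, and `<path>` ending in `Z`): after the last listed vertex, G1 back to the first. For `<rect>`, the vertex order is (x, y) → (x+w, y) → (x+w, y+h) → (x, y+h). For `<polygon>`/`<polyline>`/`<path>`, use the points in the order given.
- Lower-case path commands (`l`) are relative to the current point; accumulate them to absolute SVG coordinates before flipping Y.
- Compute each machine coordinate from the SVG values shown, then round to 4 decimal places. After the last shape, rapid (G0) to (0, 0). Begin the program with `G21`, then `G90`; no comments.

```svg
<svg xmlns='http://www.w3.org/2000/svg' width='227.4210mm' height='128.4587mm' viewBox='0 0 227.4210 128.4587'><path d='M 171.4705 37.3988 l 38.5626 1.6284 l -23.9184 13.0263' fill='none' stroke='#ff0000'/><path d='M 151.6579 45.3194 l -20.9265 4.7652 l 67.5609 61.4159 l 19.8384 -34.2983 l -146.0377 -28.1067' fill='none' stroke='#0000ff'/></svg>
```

G21
G90
G0 X171.4705 Y91.0599
M3 S148
G01 X210.0331 Y89.4315 F2615
G01 X186.1147 Y76.4052
M5
G0 X151.6579 Y83.1393
M3 S795
G01 X130.7314 Y78.3741 F1513
G01 X198.2923 Y16.9582
G01 X218.1307 Y51.2565
G01 X72.0930 Y79.3632
M5
G0 X0.0000 Y0.0000

viewBox `0 0 227.4210 128.4587` with mm width/height → 1 unit = 1 mm. Flip: y_m = 128.4587 − y_svg.

**Shape 1** — `<path>` open polyline, stroke `#ff0000` → engrave (S148, F2615). Machine vertices: (171.4705,91.0599) → (210.0331,89.4315) → (186.1147,76.4052). Open path.

**Shape 2** — `<path>` open polyline, stroke `#0000ff` → cut (S795, F1513). Machine vertices: (151.6579,83.1393) → (130.7314,78.3741) → (198.2923,16.9582) → (218.1307,51.2565) → (72.0930,79.3632). Open path.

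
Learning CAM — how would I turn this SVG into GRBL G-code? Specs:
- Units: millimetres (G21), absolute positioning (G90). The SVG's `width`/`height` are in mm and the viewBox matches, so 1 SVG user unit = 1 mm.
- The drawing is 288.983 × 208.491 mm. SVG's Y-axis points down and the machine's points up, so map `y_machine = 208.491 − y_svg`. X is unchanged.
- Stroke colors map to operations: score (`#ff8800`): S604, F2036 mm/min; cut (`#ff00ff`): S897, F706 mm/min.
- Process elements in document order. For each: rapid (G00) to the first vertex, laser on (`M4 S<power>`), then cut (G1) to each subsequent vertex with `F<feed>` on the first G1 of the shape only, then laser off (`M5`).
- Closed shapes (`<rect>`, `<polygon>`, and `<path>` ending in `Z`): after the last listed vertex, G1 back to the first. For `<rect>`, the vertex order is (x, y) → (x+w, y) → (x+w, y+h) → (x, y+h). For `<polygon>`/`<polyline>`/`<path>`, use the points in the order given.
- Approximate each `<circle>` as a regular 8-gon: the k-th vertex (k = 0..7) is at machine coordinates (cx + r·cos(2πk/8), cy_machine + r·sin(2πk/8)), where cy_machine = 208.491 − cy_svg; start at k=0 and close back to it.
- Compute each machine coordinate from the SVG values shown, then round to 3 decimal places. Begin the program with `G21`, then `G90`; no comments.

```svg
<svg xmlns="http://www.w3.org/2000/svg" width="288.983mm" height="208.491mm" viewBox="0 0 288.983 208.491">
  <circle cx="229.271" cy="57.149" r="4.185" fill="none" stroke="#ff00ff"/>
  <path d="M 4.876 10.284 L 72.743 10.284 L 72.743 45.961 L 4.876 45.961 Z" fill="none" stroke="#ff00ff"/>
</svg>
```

1 u = 1 mm; y_m = 208.491 − y.

[1] `<circle>` circle, #ff00ff→cut S897 F706: (233.456,151.342) → (232.230,154.301) → (229.271,155.527) → (226.312,154.301) → (225.086,151.342) → (226.312,148.383) → (229.271,147.157) → (232.230,148.383) → (233.456,151.342) (closed)

[2] `<path>` rectangle, #ff00ff→cut S897 F706: (4.876,198.207) → (72.743,198.207) → (72.743,162.530) → (4.876,162.530) → (4.876,198.207) (closed)

G21
G90
G00 X233.456 Y151.342
M4 S897
G1 X232.230 Y154.301 F706
G1 X229.271 Y155.527
G1 X226.312 Y154.301
G1 X225.086 Y151.342
G1 X226.312 Y148.383
G1 X229.271 Y147.157
G1 X232.230 Y148.383
G1 X233.456 Y151.342
M5
G00 X4.876 Y198.207
M4 S897
G1 X72.743 Y198.207 F706
G1 X72.743 Y162.530
G1 X4.876 Y162.530
G1 X4.876 Y198.207
M5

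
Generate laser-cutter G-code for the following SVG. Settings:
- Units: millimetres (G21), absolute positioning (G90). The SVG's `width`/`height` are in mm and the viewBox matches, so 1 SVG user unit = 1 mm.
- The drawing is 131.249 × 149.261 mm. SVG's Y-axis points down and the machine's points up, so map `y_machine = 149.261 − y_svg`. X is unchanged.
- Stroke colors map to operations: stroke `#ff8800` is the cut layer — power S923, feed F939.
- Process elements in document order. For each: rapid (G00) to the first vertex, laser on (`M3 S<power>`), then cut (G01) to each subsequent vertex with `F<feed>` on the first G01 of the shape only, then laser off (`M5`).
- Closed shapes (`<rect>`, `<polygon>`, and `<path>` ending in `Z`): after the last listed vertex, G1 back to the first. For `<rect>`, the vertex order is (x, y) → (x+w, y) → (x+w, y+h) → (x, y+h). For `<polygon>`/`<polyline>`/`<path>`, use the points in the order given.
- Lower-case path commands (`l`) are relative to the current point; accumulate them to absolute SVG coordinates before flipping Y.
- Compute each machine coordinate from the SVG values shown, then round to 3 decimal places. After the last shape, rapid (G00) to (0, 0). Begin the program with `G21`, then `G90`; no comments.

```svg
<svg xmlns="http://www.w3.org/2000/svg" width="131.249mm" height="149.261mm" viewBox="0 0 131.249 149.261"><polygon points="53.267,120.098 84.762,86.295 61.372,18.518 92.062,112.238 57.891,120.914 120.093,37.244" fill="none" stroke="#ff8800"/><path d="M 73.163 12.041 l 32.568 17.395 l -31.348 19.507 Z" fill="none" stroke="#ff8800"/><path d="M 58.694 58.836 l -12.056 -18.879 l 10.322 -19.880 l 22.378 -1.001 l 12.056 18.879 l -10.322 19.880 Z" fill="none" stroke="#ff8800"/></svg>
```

G21
G90
G00 X53.267 Y29.163
M3 S923
G01 X84.762 Y62.966 F939
G01 X61.372 Y130.743
G01 X92.062 Y37.023
G01 X57.891 Y28.347
G01 X120.093 Y112.017
G01 X53.267 Y29.163
M5
G00 X73.163 Y137.220
M3 S923
G01 X105.731 Y119.825 F939
G01 X74.383 Y100.318
G01 X73.163 Y137.220
M5
G00 X58.694 Y90.425
M3 S923
G01 X46.638 Y109.304 F939
G01 X56.960 Y129.184
G01 X79.338 Y130.185
G01 X91.394 Y111.306
G01 X81.072 Y91.426
G01 X58.694 Y90.425
M5
G00 X0.000 Y0.000

viewBox `0 0 131.249 149.261` with mm width/height → 1 unit = 1 mm. Flip: y_m = 149.261 − y_svg.

**Shape 1** — `<polygon>` closed polygon, stroke `#ff8800` → cut (S923, F939). Machine vertices: (53.267,29.163) → (84.762,62.966) → (61.372,130.743) → (92.062,37.023) → (57.891,28.347) → (120.093,112.017) → (53.267,29.163). Closed: final G1 returns to the first vertex.

**Shape 2** — `<path>` regular polygon, stroke `#ff8800` → cut (S923, F939). Machine vertices: (73.163,137.220) → (105.731,119.825) → (74.383,100.318) → (73.163,137.220). Closed: final G1 returns to the first vertex.

**Shape 3** — `<path>` regular polygon, stroke `#ff8800` → cut (S923, F939). Machine vertices: (58.694,90.425) → (46.638,109.304) → (56.960,129.184) → (79.338,130.185) → (91.394,111.306) → (81.072,91.426) → (58.694,90.425). Closed: final G1 returns to the first vertex.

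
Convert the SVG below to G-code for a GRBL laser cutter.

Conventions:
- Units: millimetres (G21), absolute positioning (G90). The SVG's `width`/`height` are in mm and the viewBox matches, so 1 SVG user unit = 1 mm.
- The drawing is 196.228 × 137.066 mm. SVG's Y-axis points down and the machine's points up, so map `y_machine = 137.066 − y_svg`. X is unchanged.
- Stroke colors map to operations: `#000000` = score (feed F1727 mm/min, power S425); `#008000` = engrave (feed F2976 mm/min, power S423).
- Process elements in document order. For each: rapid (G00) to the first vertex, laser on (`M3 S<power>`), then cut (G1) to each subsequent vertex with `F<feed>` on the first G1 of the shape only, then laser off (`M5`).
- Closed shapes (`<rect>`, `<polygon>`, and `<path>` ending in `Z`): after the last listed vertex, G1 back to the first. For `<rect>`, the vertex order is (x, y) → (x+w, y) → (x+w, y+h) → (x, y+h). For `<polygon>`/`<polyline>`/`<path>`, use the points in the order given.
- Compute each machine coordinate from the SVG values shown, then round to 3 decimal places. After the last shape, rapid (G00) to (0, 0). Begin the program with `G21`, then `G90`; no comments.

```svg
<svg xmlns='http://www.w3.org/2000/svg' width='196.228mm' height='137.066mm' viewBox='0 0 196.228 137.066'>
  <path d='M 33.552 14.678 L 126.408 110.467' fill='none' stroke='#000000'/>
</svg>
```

G21
G90
G00 X33.552 Y122.388
M3 S425
G1 X126.408 Y26.599 F1727
M5
G00 X0.000 Y0.000

viewBox `0 0 196.228 137.066` with mm width/height → 1 unit = 1 mm. Flip: y_m = 137.066 − y_svg.

**Shape 1** — `<path>` line segment, stroke `#000000` → score (S425, F1727). Machine vertices: (33.552,122.388) → (126.408,26.599). Open path.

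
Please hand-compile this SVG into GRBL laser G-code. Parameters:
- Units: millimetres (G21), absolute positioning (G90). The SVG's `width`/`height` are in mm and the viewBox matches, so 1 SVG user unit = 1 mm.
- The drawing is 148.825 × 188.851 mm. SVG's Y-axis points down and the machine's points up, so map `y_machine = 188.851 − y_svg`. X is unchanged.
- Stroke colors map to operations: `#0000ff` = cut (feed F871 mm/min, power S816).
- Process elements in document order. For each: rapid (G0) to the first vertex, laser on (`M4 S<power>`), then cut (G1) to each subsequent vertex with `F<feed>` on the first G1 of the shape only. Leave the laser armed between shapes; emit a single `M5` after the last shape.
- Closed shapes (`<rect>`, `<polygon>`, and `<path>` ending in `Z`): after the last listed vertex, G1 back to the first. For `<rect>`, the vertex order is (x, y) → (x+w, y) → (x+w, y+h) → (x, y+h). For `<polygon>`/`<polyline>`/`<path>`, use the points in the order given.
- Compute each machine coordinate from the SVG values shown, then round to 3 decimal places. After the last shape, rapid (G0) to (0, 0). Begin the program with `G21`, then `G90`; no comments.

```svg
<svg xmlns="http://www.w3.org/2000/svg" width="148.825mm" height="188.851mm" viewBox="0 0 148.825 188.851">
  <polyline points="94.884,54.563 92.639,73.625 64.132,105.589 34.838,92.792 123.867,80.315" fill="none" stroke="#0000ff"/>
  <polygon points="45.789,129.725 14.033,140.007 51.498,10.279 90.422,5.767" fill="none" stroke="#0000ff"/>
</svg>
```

viewBox `0 0 148.825 188.851` with mm width/height → 1 unit = 1 mm. Flip: y_m = 188.851 − y_svg.

**Shape 1** — `<polyline>` open polyline, stroke `#0000ff` → cut (S816, F871). Machine vertices: (94.884,134.288) → (92.639,115.226) → (64.132,83.262) → (34.838,96.059) → (123.867,108.536). Open path.

**Shape 2** — `<polygon>` closed polygon, stroke `#0000ff` → cut (S816, F871). Machine vertices: (45.789,59.126) → (14.033,48.844) → (51.498,178.572) → (90.422,183.084) → (45.789,59.126). Closed: final G1 returns to the first vertex.

G21
G90
G0 X94.884 Y134.288
M4 S816
G1 X92.639 Y115.226 F871
G1 X64.132 Y83.262
G1 X34.838 Y96.059
G1 X123.867 Y108.536
G0 X45.789 Y59.126
M4 S816
G1 X14.033 Y48.844 F871
G1 X51.498 Y178.572
G1 X90.422 Y183.084
G1 X45.789 Y59.126
M5
G0 X0.000 Y0.000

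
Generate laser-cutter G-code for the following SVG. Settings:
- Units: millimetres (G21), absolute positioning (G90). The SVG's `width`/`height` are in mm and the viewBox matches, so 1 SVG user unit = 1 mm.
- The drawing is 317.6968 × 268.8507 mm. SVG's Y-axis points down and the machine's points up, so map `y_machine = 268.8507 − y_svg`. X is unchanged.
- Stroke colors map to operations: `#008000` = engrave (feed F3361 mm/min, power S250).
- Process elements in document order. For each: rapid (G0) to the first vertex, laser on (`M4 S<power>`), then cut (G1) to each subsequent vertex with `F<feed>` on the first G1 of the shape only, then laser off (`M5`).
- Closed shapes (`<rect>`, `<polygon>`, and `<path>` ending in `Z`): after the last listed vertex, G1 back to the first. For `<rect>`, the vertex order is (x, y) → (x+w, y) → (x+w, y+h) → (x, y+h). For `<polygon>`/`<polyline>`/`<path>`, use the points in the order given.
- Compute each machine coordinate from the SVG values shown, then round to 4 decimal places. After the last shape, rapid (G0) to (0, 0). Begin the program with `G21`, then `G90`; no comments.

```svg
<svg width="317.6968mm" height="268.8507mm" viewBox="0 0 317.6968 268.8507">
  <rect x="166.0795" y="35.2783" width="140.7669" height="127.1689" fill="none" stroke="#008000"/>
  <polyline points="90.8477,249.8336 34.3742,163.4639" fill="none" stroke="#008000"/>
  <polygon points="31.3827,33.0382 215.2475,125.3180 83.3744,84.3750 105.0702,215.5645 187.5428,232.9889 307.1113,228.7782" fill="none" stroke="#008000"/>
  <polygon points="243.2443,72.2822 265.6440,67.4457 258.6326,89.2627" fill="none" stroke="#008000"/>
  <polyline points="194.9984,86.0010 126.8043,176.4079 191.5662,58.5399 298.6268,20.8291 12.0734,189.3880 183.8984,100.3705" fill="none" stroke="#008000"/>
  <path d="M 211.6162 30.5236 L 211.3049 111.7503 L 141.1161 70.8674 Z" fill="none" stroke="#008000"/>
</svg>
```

G21
G90
G0 X166.0795 Y233.5724
M4 S250
G1 X306.8464 Y233.5724 F3361
G1 X306.8464 Y106.4035
G1 X166.0795 Y106.4035
G1 X166.0795 Y233.5724
M5
G0 X90.8477 Y19.0171
M4 S250
G1 X34.3742 Y105.3868 F3361
M5
G0 X31.3827 Y235.8125
M4 S250
G1 X215.2475 Y143.5327 F3361
G1 X83.3744 Y184.4757
G1 X105.0702 Y53.2862
G1 X187.5428 Y35.8618
G1 X307.1113 Y40.0725
G1 X31.3827 Y235.8125
M5
G0 X243.2443 Y196.5685
M4 S250
G1 X265.6440 Y201.4050 F3361
G1 X258.6326 Y179.5880
G1 X243.2443 Y196.5685
M5
G0 X194.9984 Y182.8497
M4 S250
G1 X126.8043 Y92.4428 F3361
G1 X191.5662 Y210.3108
G1 X298.6268 Y248.0216
G1 X12.0734 Y79.4627
G1 X183.8984 Y168.4802
M5
G0 X211.6162 Y238.3271
M4 S250
G1 X211.3049 Y157.1004 F3361
G1 X141.1161 Y197.9833
G1 X211.6162 Y238.3271
M5
G0 X0.0000 Y0.0000

1 u = 1 mm; y_m = 268.8507 − y.

[1] `<rect>` rectangle, #008000→engrave S250 F3361: (166.0795,233.5724) → (306.8464,233.5724) → (306.8464,106.4035) → (166.0795,106.4035) → (166.0795,233.5724) (closed)

[2] `<polyline>` line segment, #008000→engrave S250 F3361: (90.8477,19.0171) → (34.3742,105.3868)

[3] `<polygon>` closed polygon, #008000→engrave S250 F3361: (31.3827,235.8125) → (215.2475,143.5327) → (83.3744,184.4757) → (105.0702,53.2862) → (187.5428,35.8618) → (307.1113,40.0725) → (31.3827,235.8125) (closed)

[4] `<polygon>` regular polygon, #008000→engrave S250 F3361: (243.2443,196.5685) → (265.6440,201.4050) → (258.6326,179.5880) → (243.2443,196.5685) (closed)

[5] `<polyline>` open polyline, #008000→engrave S250 F3361: (194.9984,182.8497) → (126.8043,92.4428) → (191.5662,210.3108) → (298.6268,248.0216) → (12.0734,79.4627) → (183.8984,168.4802)

[6] `<path>` regular polygon, #008000→engrave S250 F3361: (211.6162,238.3271) → (211.3049,157.1004) → (141.1161,197.9833) → (211.6162,238.3271) (closed)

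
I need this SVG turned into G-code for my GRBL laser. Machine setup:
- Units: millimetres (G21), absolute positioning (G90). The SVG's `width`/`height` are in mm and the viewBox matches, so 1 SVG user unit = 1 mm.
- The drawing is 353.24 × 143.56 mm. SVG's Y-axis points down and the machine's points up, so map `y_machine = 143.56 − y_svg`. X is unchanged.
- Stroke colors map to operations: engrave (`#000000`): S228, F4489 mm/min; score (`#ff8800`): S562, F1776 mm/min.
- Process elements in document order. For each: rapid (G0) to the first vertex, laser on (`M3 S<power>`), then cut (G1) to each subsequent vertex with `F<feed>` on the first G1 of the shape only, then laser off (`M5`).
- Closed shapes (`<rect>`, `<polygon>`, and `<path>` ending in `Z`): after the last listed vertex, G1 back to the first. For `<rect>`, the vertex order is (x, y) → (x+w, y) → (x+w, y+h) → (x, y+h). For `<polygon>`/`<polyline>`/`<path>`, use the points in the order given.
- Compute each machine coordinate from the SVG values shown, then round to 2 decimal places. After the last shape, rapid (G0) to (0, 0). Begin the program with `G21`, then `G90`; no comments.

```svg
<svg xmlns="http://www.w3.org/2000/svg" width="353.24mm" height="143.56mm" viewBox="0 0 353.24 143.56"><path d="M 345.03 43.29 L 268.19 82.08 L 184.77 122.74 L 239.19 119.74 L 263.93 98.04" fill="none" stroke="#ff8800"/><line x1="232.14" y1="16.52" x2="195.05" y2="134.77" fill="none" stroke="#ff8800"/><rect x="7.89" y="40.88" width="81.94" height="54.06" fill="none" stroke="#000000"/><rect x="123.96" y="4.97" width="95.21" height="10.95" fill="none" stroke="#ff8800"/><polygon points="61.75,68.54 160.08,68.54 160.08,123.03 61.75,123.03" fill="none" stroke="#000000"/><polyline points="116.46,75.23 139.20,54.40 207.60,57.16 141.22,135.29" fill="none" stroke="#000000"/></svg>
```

G21
G90
G0 X345.03 Y100.27
M3 S562
G1 X268.19 Y61.48 F1776
G1 X184.77 Y20.82
G1 X239.19 Y23.82
G1 X263.93 Y45.52
M5
G0 X232.14 Y127.04
M3 S562
G1 X195.05 Y8.79 F1776
M5
G0 X7.89 Y102.68
M3 S228
G1 X89.83 Y102.68 F4489
G1 X89.83 Y48.62
G1 X7.89 Y48.62
G1 X7.89 Y102.68
M5
G0 X123.96 Y138.59
M3 S562
G1 X219.17 Y138.59 F1776
G1 X219.17 Y127.64
G1 X123.96 Y127.64
G1 X123.96 Y138.59
M5
G0 X61.75 Y75.02
M3 S228
G1 X160.08 Y75.02 F4489
G1 X160.08 Y20.53
G1 X61.75 Y20.53
G1 X61.75 Y75.02
M5
G0 X116.46 Y68.33
M3 S228
G1 X139.20 Y89.16 F4489
G1 X207.60 Y86.40
G1 X141.22 Y8.27
M5
G0 X0.00 Y0.00

Since the viewBox matches the mm dimensions, user units are millimetres directly. The only transform is the Y-flip y_m = 143.56 − y_svg.

Shape 1 is a open polyline drawn with `<path>`. Its stroke #ff8800 means score at S562, F1776. After flipping Y the toolpath is (345.03,100.27) → (268.19,61.48) → (184.77,20.82) → (239.19,23.82) → (263.93,45.52).

Shape 2 is a line segment drawn with `<line>`. Its stroke #ff8800 means score at S562, F1776. After flipping Y the toolpath is (232.14,127.04) → (195.05,8.79).

Shape 3 is a rectangle drawn with `<rect>`. Its stroke #000000 means engrave at S228, F4489. After flipping Y the toolpath is (7.89,102.68) → (89.83,102.68) → (89.83,48.62) → (7.89,48.62) → (7.89,102.68), returning to the start.

Shape 4 is a rectangle drawn with `<rect>`. Its stroke #ff8800 means score at S562, F1776. After flipping Y the toolpath is (123.96,138.59) → (219.17,138.59) → (219.17,127.64) → (123.96,127.64) → (123.96,138.59), returning to the start.

Shape 5 is a rectangle drawn with `<polygon>`. Its stroke #000000 means engrave at S228, F4489. After flipping Y the toolpath is (61.75,75.02) → (160.08,75.02) → (160.08,20.53) → (61.75,20.53) → (61.75,75.02), returning to the start.

Shape 6 is a open polyline drawn with `<polyline>`. Its stroke #000000 means engrave at S228, F4489. After flipping Y the toolpath is (116.46,68.33) → (139.20,89.16) → (207.60,86.40) → (141.22,8.27).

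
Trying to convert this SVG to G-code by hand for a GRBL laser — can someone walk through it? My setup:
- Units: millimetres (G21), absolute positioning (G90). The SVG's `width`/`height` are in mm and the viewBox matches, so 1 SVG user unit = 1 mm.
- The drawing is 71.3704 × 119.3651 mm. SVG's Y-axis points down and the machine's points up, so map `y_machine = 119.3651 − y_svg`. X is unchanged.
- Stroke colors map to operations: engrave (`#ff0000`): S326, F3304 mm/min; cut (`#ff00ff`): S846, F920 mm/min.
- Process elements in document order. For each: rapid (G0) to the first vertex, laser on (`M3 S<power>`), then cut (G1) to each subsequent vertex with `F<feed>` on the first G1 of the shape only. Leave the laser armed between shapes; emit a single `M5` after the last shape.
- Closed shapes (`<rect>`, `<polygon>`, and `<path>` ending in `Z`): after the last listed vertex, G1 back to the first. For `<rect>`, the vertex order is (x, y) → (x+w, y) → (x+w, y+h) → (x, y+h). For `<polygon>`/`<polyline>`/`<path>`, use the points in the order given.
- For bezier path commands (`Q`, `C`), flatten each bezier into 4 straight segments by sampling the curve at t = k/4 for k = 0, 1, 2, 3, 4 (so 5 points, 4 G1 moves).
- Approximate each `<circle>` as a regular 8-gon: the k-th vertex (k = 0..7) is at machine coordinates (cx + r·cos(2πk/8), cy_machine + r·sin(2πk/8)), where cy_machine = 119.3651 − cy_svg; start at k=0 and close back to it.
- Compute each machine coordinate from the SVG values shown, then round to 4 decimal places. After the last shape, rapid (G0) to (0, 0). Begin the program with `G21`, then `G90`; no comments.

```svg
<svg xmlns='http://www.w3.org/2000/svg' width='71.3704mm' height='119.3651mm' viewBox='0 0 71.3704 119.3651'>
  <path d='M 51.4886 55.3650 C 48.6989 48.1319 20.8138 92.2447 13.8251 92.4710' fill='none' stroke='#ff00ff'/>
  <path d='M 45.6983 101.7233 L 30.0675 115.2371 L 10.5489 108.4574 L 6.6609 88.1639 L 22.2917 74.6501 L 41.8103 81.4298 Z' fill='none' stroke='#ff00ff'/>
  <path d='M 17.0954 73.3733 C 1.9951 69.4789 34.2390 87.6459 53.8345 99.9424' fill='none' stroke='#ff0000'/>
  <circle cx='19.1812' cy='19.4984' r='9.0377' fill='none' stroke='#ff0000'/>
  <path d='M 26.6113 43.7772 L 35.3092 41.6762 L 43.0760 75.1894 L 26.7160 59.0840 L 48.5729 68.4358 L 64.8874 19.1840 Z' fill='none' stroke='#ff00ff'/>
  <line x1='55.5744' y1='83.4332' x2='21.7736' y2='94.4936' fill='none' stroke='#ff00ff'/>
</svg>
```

Since the viewBox matches the mm dimensions, user units are millimetres directly. The only transform is the Y-flip y_m = 119.3651 − y_svg.

Shape 1 is a cubic bezier drawn with `<path>`. Its stroke #ff00ff means cut at S846, F920. After flipping Y the toolpath is (51.4886,64.0001) → (45.4096,61.2856) → (34.2315,48.2444) → (22.2661,33.8045) → (13.8251,26.8941).

Shape 2 is a regular polygon drawn with `<path>`. Its stroke #ff00ff means cut at S846, F920. After flipping Y the toolpath is (45.6983,17.6418) → (30.0675,4.1280) → (10.5489,10.9077) → (6.6609,31.2012) → (22.2917,44.7150) → (41.8103,37.9353) → (45.6983,17.6418), returning to the start.

Shape 3 is a cubic bezier drawn with `<path>`. Its stroke #ff0000 means engrave at S326, F3304. After flipping Y the toolpath is (17.0954,45.9918) → (13.7098,45.2125) → (22.4540,38.7788) → (37.7037,29.3094) → (53.8345,19.4227).

Shape 4 is a circle drawn with `<circle>`. Its stroke #ff0000 means engrave at S326, F3304. After flipping Y the toolpath is (28.2189,99.8667) → (25.5718,106.2573) → (19.1812,108.9044) → (12.7906,106.2573) → (10.1435,99.8667) → (12.7906,93.4761) → (19.1812,90.8290) → (25.5718,93.4761) → (28.2189,99.8667), returning to the start.

Shape 5 is a closed polygon drawn with `<path>`. Its stroke #ff00ff means cut at S846, F920. After flipping Y the toolpath is (26.6113,75.5879) → (35.3092,77.6889) → (43.0760,44.1757) → (26.7160,60.2811) → (48.5729,50.9293) → (64.8874,100.1811) → (26.6113,75.5879), returning to the start.

Shape 6 is a line segment drawn with `<line>`. Its stroke #ff00ff means cut at S846, F920. After flipping Y the toolpath is (55.5744,35.9319) → (21.7736,24.8715).

G21
G90
G0 X51.4886 Y64.0001
M3 S846
G1 X45.4096 Y61.2856 F920
G1 X34.2315 Y48.2444
G1 X22.2661 Y33.8045
G1 X13.8251 Y26.8941
G0 X45.6983 Y17.6418
M3 S846
G1 X30.0675 Y4.1280 F920
G1 X10.5489 Y10.9077
G1 X6.6609 Y31.2012
G1 X22.2917 Y44.7150
G1 X41.8103 Y37.9353
G1 X45.6983 Y17.6418
G0 X17.0954 Y45.9918
M3 S326
G1 X13.7098 Y45.2125 F3304
G1 X22.4540 Y38.7788
G1 X37.7037 Y29.3094
G1 X53.8345 Y19.4227
G0 X28.2189 Y99.8667
M3 S326
G1 X25.5718 Y106.2573 F3304
G1 X19.1812 Y108.9044
G1 X12.7906 Y106.2573
G1 X10.1435 Y99.8667
G1 X12.7906 Y93.4761
G1 X19.1812 Y90.8290
G1 X25.5718 Y93.4761
G1 X28.2189 Y99.8667
G0 X26.6113 Y75.5879
M3 S846
G1 X35.3092 Y77.6889 F920
G1 X43.0760 Y44.1757
G1 X26.7160 Y60.2811
G1 X48.5729 Y50.9293
G1 X64.8874 Y100.1811
G1 X26.6113 Y75.5879
G0 X55.5744 Y35.9319
M3 S846
G1 X21.7736 Y24.8715 F920
M5
G0 X0.0000 Y0.0000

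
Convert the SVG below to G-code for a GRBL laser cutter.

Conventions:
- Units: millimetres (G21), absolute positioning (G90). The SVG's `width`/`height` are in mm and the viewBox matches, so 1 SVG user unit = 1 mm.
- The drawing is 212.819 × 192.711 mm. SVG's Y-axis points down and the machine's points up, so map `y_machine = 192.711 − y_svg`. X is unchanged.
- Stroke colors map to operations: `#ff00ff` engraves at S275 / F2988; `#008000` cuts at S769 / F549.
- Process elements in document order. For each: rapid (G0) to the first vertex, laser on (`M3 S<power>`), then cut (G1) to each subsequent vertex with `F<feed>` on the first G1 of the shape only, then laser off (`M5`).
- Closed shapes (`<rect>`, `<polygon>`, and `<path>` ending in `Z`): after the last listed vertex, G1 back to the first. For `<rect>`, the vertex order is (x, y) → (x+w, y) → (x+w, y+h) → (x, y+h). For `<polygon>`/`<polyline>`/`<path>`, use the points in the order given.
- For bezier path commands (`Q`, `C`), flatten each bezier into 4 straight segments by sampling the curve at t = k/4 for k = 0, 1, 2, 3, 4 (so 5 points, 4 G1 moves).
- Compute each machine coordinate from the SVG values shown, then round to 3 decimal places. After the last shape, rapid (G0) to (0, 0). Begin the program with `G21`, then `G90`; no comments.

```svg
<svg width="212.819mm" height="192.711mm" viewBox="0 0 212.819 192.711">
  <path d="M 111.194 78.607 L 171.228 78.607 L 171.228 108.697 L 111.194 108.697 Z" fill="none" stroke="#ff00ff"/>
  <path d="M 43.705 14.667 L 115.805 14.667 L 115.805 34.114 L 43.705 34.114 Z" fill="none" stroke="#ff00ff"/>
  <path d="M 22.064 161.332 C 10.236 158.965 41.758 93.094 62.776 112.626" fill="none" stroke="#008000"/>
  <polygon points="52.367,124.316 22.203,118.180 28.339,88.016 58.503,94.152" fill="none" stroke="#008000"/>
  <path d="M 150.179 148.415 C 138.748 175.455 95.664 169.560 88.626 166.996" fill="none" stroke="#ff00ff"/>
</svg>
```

1 u = 1 mm; y_m = 192.711 − y.

[1] `<path>` rectangle, #ff00ff→engrave S275 F2988: (111.194,114.104) → (171.228,114.104) → (171.228,84.014) → (111.194,84.014) → (111.194,114.104) (closed)

[2] `<path>` rectangle, #ff00ff→engrave S275 F2988: (43.705,178.044) → (115.805,178.044) → (115.805,158.597) → (43.705,158.597) → (43.705,178.044) (closed)

[3] `<path>` cubic bezier, #008000→cut S769 F549: (22.064,31.379) → (20.480,42.735) → (30.103,63.944) → (45.884,81.048) → (62.776,80.085)

[4] `<polygon>` regular polygon, #008000→cut S769 F549: (52.367,68.395) → (22.203,74.531) → (28.339,104.695) → (58.503,98.559) → (52.367,68.395) (closed)

[5] `<path>` cubic bezier, #ff00ff→engrave S275 F2988: (150.179,44.296) → (136.729,29.625) → (117.755,23.904) → (99.605,23.734) → (88.626,25.715)

G21
G90
G0 X111.194 Y114.104
M3 S275
G1 X171.228 Y114.104 F2988
G1 X171.228 Y84.014
G1 X111.194 Y84.014
G1 X111.194 Y114.104
M5
G0 X43.705 Y178.044
M3 S275
G1 X115.805 Y178.044 F2988
G1 X115.805 Y158.597
G1 X43.705 Y158.597
G1 X43.705 Y178.044
M5
G0 X22.064 Y31.379
M3 S769
G1 X20.480 Y42.735 F549
G1 X30.103 Y63.944
G1 X45.884 Y81.048
G1 X62.776 Y80.085
M5
G0 X52.367 Y68.395
M3 S769
G1 X22.203 Y74.531 F549
G1 X28.339 Y104.695
G1 X58.503 Y98.559
G1 X52.367 Y68.395
M5
G0 X150.179 Y44.296
M3 S275
G1 X136.729 Y29.625 F2988
G1 X117.755 Y23.904
G1 X99.605 Y23.734
G1 X88.626 Y25.715
M5
G0 X0.000 Y0.000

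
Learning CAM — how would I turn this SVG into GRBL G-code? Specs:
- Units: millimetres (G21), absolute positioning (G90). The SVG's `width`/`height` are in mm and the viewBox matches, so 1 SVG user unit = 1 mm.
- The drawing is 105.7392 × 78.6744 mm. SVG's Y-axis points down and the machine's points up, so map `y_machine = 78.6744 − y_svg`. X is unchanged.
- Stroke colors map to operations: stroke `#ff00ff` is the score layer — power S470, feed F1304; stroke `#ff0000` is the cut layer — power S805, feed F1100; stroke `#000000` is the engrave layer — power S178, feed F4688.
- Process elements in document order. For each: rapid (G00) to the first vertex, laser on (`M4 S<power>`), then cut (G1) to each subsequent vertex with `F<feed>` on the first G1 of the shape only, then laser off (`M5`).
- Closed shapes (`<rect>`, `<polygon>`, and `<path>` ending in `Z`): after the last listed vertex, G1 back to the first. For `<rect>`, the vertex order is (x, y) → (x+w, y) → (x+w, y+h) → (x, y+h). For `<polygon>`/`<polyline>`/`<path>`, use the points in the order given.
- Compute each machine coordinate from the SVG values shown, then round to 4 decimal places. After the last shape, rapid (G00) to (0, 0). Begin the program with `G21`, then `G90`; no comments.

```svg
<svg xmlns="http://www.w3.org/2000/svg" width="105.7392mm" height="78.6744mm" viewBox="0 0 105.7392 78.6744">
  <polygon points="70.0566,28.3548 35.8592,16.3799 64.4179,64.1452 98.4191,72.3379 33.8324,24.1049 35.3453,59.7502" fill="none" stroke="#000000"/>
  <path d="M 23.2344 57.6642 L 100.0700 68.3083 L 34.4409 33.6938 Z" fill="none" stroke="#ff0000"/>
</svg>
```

G21
G90
G00 X70.0566 Y50.3196
M4 S178
G1 X35.8592 Y62.2945 F4688
G1 X64.4179 Y14.5292
G1 X98.4191 Y6.3365
G1 X33.8324 Y54.5695
G1 X35.3453 Y18.9242
G1 X70.0566 Y50.3196
M5
G00 X23.2344 Y21.0102
M4 S805
G1 X100.0700 Y10.3661 F1100
G1 X34.4409 Y44.9806
G1 X23.2344 Y21.0102
M5
G00 X0.0000 Y0.0000

Since the viewBox matches the mm dimensions, user units are millimetres directly. The only transform is the Y-flip y_m = 78.6744 − y_svg.

Shape 1 is a closed polygon drawn with `<polygon>`. Its stroke #000000 means engrave at S178, F4688. After flipping Y the toolpath is (70.0566,50.3196) → (35.8592,62.2945) → (64.4179,14.5292) → (98.4191,6.3365) → (33.8324,54.5695) → (35.3453,18.9242) → (70.0566,50.3196), returning to the start.

Shape 2 is a closed polygon drawn with `<path>`. Its stroke #ff0000 means cut at S805, F1100. After flipping Y the toolpath is (23.2344,21.0102) → (100.0700,10.3661) → (34.4409,44.9806) → (23.2344,21.0102), returning to the start.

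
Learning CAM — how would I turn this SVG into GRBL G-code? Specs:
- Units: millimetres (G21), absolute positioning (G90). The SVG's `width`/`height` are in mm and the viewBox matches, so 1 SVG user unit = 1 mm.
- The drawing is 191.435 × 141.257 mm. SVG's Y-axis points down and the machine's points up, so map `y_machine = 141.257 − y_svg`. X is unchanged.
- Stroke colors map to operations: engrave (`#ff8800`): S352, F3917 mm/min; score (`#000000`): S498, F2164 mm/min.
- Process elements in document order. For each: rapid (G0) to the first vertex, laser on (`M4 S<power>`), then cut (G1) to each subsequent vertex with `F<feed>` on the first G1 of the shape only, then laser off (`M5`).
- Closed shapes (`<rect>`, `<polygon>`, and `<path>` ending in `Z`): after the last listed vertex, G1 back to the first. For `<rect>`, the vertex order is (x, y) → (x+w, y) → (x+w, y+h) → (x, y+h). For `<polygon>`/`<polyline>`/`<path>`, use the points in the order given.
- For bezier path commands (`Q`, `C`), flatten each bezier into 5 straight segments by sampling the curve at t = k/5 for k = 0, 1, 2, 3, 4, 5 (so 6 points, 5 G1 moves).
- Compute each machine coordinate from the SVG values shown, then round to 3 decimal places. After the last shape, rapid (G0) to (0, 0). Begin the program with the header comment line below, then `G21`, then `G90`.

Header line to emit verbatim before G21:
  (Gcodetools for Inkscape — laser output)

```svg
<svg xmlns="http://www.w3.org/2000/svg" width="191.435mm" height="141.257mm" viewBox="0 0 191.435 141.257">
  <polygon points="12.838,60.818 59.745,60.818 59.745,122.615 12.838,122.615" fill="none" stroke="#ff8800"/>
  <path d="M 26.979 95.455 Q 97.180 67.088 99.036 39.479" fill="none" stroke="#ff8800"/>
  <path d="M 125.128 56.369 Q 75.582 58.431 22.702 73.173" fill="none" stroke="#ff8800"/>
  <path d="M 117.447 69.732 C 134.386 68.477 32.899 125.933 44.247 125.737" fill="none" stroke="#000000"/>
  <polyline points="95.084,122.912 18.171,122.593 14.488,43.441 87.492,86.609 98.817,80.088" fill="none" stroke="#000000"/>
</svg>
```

(Gcodetools for Inkscape — laser output)
G21
G90
G0 X12.838 Y80.439
M4 S352
G1 X59.745 Y80.439 F3917
G1 X59.745 Y18.642
G1 X12.838 Y18.642
G1 X12.838 Y80.439
M5
G0 X26.979 Y45.802
M4 S352
G1 X52.326 Y57.118 F3917
G1 X72.205 Y68.374
G1 X86.616 Y79.570
G1 X95.560 Y90.704
G1 X99.036 Y101.778
M5
G0 X125.128 Y84.888
M4 S352
G1 X105.176 Y83.556 F3917
G1 X84.958 Y81.210
G1 X64.473 Y77.849
G1 X43.721 Y73.474
G1 X22.702 Y68.084
M5
G0 X117.447 Y71.525
M4 S498
G1 X115.249 Y66.164 F2164
G1 X95.730 Y52.297
G1 X69.989 Y35.511
G1 X49.128 Y21.390
G1 X44.247 Y15.520
M5
G0 X95.084 Y18.345
M4 S498
G1 X18.171 Y18.664 F2164
G1 X14.488 Y97.816
G1 X87.492 Y54.648
G1 X98.817 Y61.169
M5
G0 X0.000 Y0.000

viewBox `0 0 191.435 141.257` with mm width/height → 1 unit = 1 mm. Flip: y_m = 141.257 − y_svg.

**Shape 1** — `<polygon>` rectangle, stroke `#ff8800` → engrave (S352, F3917). Machine vertices: (12.838,80.439) → (59.745,80.439) → (59.745,18.642) → (12.838,18.642) → (12.838,80.439). Closed: final G1 returns to the first vertex.

**Shape 2** — `<path>` quadratic bezier, stroke `#ff8800` → engrave (S352, F3917). Control points (SVG): P0=(26.979,95.455), P1=(97.180,67.088), P2=(99.036,39.479); sampled at t=k/5. Machine vertices: (26.979,45.802) → (52.326,57.118) → (72.205,68.374) → (86.616,79.570) → (95.560,90.704) → (99.036,101.778). Open path.

**Shape 3** — `<path>` quadratic bezier, stroke `#ff8800` → engrave (S352, F3917). Control points (SVG): P0=(125.128,56.369), P1=(75.582,58.431), P2=(22.702,73.173); sampled at t=k/5. Machine vertices: (125.128,84.888) → (105.176,83.556) → (84.958,81.210) → (64.473,77.849) → (43.721,73.474) → (22.702,68.084). Open path.

**Shape 4** — `<path>` cubic bezier, stroke `#000000` → score (S498, F2164). Control points (SVG): P0=(117.447,69.732), P1=(134.386,68.477), P2=(32.899,125.933), P3=(44.247,125.737); sampled at t=k/5. Machine vertices: (117.447,71.525) → (115.249,66.164) → (95.730,52.297) → (69.989,35.511) → (49.128,21.390) → (44.247,15.520). Open path.

**Shape 5** — `<polyline>` open polyline, stroke `#000000` → score (S498, F2164). Machine vertices: (95.084,18.345) → (18.171,18.664) → (14.488,97.816) → (87.492,54.648) → (98.817,61.169). Open path.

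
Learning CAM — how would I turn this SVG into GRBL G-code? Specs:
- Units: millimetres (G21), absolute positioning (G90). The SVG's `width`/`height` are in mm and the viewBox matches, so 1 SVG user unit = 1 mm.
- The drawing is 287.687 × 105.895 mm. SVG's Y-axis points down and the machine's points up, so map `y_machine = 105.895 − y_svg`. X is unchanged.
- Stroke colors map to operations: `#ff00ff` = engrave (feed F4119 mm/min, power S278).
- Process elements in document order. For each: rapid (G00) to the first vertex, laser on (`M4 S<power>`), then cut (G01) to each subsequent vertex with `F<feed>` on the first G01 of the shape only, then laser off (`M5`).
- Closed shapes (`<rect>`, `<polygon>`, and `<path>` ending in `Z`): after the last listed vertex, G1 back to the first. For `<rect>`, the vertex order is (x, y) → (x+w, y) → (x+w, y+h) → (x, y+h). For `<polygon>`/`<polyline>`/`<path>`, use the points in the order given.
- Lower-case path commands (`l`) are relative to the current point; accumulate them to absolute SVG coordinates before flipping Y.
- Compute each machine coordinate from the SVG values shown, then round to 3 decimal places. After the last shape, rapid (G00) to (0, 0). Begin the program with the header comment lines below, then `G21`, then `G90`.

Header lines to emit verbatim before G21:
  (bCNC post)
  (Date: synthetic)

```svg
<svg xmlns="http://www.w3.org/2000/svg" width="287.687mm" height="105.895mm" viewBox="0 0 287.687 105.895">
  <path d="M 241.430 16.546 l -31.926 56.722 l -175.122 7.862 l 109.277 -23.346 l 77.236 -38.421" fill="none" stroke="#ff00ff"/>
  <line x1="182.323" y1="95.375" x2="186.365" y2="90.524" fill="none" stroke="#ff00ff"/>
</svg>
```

Since the viewBox matches the mm dimensions, user units are millimetres directly. The only transform is the Y-flip y_m = 105.895 − y_svg.

Shape 1 is a open polyline drawn with `<path>`. Its stroke #ff00ff means engrave at S278, F4119. After flipping Y the toolpath is (241.430,89.349) → (209.504,32.627) → (34.382,24.765) → (143.659,48.111) → (220.895,86.532).

Shape 2 is a line segment drawn with `<line>`. Its stroke #ff00ff means engrave at S278, F4119. After flipping Y the toolpath is (182.323,10.520) → (186.365,15.371).

(bCNC post)
(Date: synthetic)
G21
G90
G00 X241.430 Y89.349
M4 S278
G01 X209.504 Y32.627 F4119
G01 X34.382 Y24.765
G01 X143.659 Y48.111
G01 X220.895 Y86.532
M5
G00 X182.323 Y10.520
M4 S278
G01 X186.365 Y15.371 F4119
M5
G00 X0.000 Y0.000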